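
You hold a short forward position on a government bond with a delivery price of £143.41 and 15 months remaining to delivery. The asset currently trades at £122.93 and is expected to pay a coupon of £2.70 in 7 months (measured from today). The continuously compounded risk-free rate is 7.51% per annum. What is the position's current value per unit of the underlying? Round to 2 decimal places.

£10.21

PV(remaining coupons) I = 2.70·e^(−0.0751·7/12) = 2.5843
Current forward F = (S − I)·e^(rT) = (122.93 − 2.5843)·e^(0.0751·15/12) = 120.3457 × 1.098422 = 132.1904
Value (long) = (F − K)·e^(−rT) = (132.1904 − 143.41) × 0.910397 = -10.2143
Short position value = −(long value) = £10.21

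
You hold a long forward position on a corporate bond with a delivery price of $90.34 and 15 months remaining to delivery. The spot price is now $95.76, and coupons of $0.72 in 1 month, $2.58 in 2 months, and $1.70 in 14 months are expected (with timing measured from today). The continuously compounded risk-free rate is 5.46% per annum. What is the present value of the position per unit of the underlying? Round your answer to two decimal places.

$6.51

PV(remaining coupons) I = 0.72·e^(−0.0546·1/12) + 2.58·e^(−0.0546·2/12) + 1.70·e^(−0.0546·14/12) = 4.8684
Current forward F = (S − I)·e^(rT) = (95.76 − 4.8684)·e^(0.0546·15/12) = 90.8916 × 1.070633 = 97.3115
Value (long) = (F − K)·e^(−rT) = (97.3115 − 90.34) × 0.934027 = 6.5116
Value = $6.51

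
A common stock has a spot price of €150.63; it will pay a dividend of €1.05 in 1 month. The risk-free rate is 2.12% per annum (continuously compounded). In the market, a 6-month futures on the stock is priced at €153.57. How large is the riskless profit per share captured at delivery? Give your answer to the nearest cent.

PV(dividends) I = 1.05·e^(−0.0212·1/12) = 1.0481
Fair futures F* = (S − I)·e^(rT) = (150.63 − 1.0481)·e^0.010600 = 149.5819 × 1.010656 = 151.1758
Market €153.57 > fair 151.1758: forward overpriced → cash-and-carry (borrow at r, buy the stock and collect the dividends, short the forward).
Profit at T = |F_mkt − F*| = |153.57 − 151.1758| = €2.39 per share

€2.39 per share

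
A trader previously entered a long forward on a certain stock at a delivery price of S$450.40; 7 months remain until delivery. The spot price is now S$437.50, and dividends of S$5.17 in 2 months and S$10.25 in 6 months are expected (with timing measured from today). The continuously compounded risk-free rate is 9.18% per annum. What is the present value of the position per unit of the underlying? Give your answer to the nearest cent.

PV(remaining dividends) I = 5.17·e^(−0.0918·2/12) + 10.25·e^(−0.0918·6/12) = 14.8817
Current forward F = (S − I)·e^(rT) = (437.50 − 14.8817)·e^(0.0918·7/12) = 422.6183 × 1.055010 = 445.8665
Value (long) = (F − K)·e^(−rT) = (445.8665 − 450.40) × 0.947859 = -4.2971
Value = -S$4.30

-S$4.30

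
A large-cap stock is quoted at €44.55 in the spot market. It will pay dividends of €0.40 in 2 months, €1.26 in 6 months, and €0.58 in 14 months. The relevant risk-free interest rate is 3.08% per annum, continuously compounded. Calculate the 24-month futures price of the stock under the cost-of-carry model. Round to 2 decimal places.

€45.04

PV(dividends) I = 0.40·e^(−0.0308·2/12) + 1.26·e^(−0.0308·6/12) + 0.58·e^(−0.0308·14/12)
I = 0.3980 + 1.2407 + 0.5595 = 2.1982
F = (S − I)·e^(rT) = (44.55 − 2.1982) · e^(0.0308·24/12)
= 42.3518 · e^0.061600 = 42.3518 × 1.063537 = €45.04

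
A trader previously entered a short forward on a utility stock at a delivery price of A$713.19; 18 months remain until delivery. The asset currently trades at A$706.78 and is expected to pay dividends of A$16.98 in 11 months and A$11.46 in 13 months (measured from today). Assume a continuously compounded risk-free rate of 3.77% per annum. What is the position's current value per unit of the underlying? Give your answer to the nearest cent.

PV(remaining dividends) I = 16.98·e^(−0.0377·11/12) + 11.46·e^(−0.0377·13/12) = 27.4046
Current forward F = (S − I)·e^(rT) = (706.78 − 27.4046)·e^(0.0377·18/12) = 679.3754 × 1.058180 = 718.9015
Value (long) = (F − K)·e^(−rT) = (718.9015 − 713.19) × 0.945019 = 5.3975
Short position value = −(long value) = -A$5.40

-A$5.40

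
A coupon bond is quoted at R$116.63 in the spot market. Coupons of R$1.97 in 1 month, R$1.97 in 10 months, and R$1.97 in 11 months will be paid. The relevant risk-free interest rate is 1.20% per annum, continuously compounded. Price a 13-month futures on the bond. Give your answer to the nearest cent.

PV(coupons) I = 1.97·e^(−0.0120·1/12) + 1.97·e^(−0.0120·10/12) + 1.97·e^(−0.0120·11/12)
I = 1.9680 + 1.9504 + 1.9484 = 5.8668
F = (S − I)·e^(rT) = (116.63 − 5.8668) · e^(0.0120·13/12)
= 110.7632 · e^0.013000 = 110.7632 × 1.013085 = R$112.21

R$112.21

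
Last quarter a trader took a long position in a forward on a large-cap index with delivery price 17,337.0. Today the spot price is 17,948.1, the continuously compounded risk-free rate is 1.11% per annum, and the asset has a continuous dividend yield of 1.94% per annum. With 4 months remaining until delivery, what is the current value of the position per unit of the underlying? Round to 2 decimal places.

Current fair forward for the remaining 4 months: F = S·e^((r − q)·T), (r − q) = 0.0111 − 0.0194 = -0.0083
F = 17948.1 · e^(-0.0083 × 4/12) = 17948.1 × 0.99723716 = 17898.5123
Value of long forward = (F − K)·e^(−rT) = (17898.5123 − 17337.0) · e^(−0.0111·4/12)
= 561.5123 × 0.99630684 = 559.44

559.44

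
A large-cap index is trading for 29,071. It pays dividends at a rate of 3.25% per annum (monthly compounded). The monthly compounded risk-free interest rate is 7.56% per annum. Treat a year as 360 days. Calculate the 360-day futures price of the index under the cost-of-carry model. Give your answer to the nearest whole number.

30,345

F = S · (1+r/12)^(12T) / (1+q/12)^(12T)
= 29071 × 1.078275 / 1.032989 = 29071 × 1.043840
F = 30,345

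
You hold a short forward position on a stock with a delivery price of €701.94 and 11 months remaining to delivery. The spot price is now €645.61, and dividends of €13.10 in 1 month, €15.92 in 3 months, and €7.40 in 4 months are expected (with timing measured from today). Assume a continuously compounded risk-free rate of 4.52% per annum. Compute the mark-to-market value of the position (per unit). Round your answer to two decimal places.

€63.92

PV(remaining dividends) I = 13.10·e^(−0.0452·1/12) + 15.92·e^(−0.0452·3/12) + 7.40·e^(−0.0452·4/12) = 36.0812
Current forward F = (S − I)·e^(rT) = (645.61 − 36.0812)·e^(0.0452·11/12) = 609.5288 × 1.042304 = 635.3143
Value (long) = (F − K)·e^(−rT) = (635.3143 − 701.94) × 0.959413 = -63.9216
Short position value = −(long value) = €63.92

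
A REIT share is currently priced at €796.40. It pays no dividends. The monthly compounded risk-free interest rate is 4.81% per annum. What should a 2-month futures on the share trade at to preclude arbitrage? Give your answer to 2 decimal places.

€802.80

F = S · (1+r/12)^(12T)
= 796.40 × 1.008033
F = €802.80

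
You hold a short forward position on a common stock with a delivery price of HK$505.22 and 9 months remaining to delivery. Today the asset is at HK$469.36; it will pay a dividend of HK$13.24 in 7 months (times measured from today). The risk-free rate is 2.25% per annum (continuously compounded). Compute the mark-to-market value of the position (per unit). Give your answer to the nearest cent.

PV(remaining dividends) I = 13.24·e^(−0.0225·7/12) = 13.0674
Current forward F = (S − I)·e^(rT) = (469.36 − 13.0674)·e^(0.0225·9/12) = 456.2926 × 1.017018 = 464.0578
Value (long) = (F − K)·e^(−rT) = (464.0578 − 505.22) × 0.983267 = -40.4734
Short position value = −(long value) = HK$40.47

HK$40.47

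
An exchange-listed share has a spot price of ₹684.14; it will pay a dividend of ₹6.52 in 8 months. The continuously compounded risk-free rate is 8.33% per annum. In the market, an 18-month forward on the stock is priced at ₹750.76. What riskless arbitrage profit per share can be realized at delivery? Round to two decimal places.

PV(dividends) I = 6.52·e^(−0.0833·8/12) = 6.1678
Fair forward F* = (S − I)·e^(rT) = (684.14 − 6.1678)·e^0.124950 = 677.9722 × 1.133092 = 768.2049
Market ₹750.76 < fair 768.2049: forward underpriced → reverse cash-and-carry (short the stock, invest proceeds at r, pay the dividends, go long the forward).
Profit at T = |F_mkt − F*| = |750.76 − 768.2049| = ₹17.44 per share

₹17.44 per share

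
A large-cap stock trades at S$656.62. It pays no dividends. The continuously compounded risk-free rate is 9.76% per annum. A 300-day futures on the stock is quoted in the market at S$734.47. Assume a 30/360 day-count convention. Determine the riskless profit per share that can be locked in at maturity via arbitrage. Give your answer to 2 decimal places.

Fair futures: F* = S·e^(carry·T), with carry = r = 0.0976
F* = 656.62 · e^(0.0976 × 300/360) = 656.62 · e^0.081333 = 656.62 × 1.084732 = S$712.2567
Market S$734.47 > fair S$712.2567: forward overpriced → cash-and-carry (buy spot, short the forward).
At maturity, profit = |F_mkt − F*| = |734.47 − 712.2567| = S$22.21 per share

S$22.21 per share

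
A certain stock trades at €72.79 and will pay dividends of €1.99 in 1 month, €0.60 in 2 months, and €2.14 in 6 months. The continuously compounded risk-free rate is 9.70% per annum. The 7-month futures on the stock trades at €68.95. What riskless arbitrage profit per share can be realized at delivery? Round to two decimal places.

PV(dividends) I = 1.99·e^(−0.0970·1/12) + 0.60·e^(−0.0970·2/12) + 2.14·e^(−0.0970·6/12) = 4.6030
Fair futures F* = (S − I)·e^(rT) = (72.79 − 4.6030)·e^0.056583 = 68.1870 × 1.058214 = 72.1564
Market €68.95 < fair 72.1564: forward underpriced → reverse cash-and-carry (short the stock, invest proceeds at r, pay the dividends, go long the forward).
Profit at T = |F_mkt − F*| = |68.95 − 72.1564| = €3.21 per share

€3.21 per share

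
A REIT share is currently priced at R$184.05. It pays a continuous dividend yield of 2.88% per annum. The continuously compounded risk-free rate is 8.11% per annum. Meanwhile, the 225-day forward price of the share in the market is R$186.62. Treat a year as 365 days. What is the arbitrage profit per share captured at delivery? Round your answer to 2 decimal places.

R$3.46 per share

Fair forward: F* = S·e^(carry·T), with carry = (r − q) = 0.0811 − 0.0288 = 0.0523
F* = 184.05 · e^(0.0523 × 225/365) = 184.05 · e^0.032240 = 184.05 × 1.032765 = R$190.0804
Market R$186.62 < fair R$190.0804: forward underpriced → reverse cash-and-carry (short spot, go long the forward).
At maturity, profit = |F_mkt − F*| = |186.62 − 190.0804| = R$3.46 per share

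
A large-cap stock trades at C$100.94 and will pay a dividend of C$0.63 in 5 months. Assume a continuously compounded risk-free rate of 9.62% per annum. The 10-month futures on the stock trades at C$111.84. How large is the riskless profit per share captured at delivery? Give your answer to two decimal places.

C$3.13 per share

PV(dividends) I = 0.63·e^(−0.0962·5/12) = 0.6052
Fair futures F* = (S − I)·e^(rT) = (100.94 − 0.6052)·e^0.080167 = 100.3348 × 1.083468 = 108.7095
Market C$111.84 > fair 108.7095: forward overpriced → cash-and-carry (borrow at r, buy the stock and collect the dividends, short the forward).
Profit at T = |F_mkt − F*| = |111.84 − 108.7095| = C$3.13 per share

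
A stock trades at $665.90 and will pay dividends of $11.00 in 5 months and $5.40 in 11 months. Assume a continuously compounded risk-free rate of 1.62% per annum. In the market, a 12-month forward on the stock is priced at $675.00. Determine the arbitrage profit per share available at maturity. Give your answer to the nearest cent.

PV(dividends) I = 11.00·e^(−0.0162·5/12) + 5.40·e^(−0.0162·11/12) = 16.2464
Fair forward F* = (S − I)·e^(rT) = (665.90 − 16.2464)·e^0.016200 = 649.6536 × 1.016332 = 660.2637
Market $675.00 > fair 660.2637: forward overpriced → cash-and-carry (borrow at r, buy the stock and collect the dividends, short the forward).
Profit at T = |F_mkt − F*| = |675.00 − 660.2637| = $14.74 per share

$14.74 per share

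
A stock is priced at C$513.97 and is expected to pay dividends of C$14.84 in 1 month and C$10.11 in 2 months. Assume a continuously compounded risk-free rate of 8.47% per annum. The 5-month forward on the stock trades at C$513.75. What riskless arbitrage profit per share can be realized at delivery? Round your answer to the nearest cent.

PV(dividends) I = 14.84·e^(−0.0847·1/12) + 10.11·e^(−0.0847·2/12) = 24.7039
Fair forward F* = (S − I)·e^(rT) = (513.97 − 24.7039)·e^0.035292 = 489.2661 × 1.035922 = 506.8415
Market C$513.75 > fair 506.8415: forward overpriced → cash-and-carry (borrow at r, buy the stock and collect the dividends, short the forward).
Profit at T = |F_mkt − F*| = |513.75 − 506.8415| = C$6.91 per share

C$6.91 per share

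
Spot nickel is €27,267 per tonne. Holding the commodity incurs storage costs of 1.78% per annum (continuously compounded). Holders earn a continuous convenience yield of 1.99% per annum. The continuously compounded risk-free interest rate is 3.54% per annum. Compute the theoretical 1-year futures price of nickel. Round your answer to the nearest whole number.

€28,190 per tonne

Net carry = r + u − y = 0.0354 + 0.0178 − 0.0199 = 0.0333
F = S·e^((r+u−y)T) = 27267 · e^(0.0333 × 12/12) = 27267 · e^0.033300
= 27267 × 1.033861 = €28,190 per tonne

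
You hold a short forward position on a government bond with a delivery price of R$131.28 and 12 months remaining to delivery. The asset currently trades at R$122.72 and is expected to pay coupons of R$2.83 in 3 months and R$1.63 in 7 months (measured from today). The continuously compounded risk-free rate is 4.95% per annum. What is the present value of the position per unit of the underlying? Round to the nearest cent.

R$6.60

PV(remaining coupons) I = 2.83·e^(−0.0495·3/12) + 1.63·e^(−0.0495·7/12) = 4.3788
Current forward F = (S − I)·e^(rT) = (122.72 − 4.3788)·e^(0.0495·12/12) = 118.3412 × 1.050746 = 124.3465
Value (long) = (F − K)·e^(−rT) = (124.3465 − 131.28) × 0.951705 = -6.5986
Short position value = −(long value) = R$6.60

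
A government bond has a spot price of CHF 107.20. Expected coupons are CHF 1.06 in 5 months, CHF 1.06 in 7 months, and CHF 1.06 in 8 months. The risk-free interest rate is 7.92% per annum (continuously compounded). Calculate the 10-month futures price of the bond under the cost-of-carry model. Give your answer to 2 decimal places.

PV(coupons) I = 1.06·e^(−0.0792·5/12) + 1.06·e^(−0.0792·7/12) + 1.06·e^(−0.0792·8/12)
I = 1.0256 + 1.0121 + 1.0055 = 3.0432
F = (S − I)·e^(rT) = (107.20 − 3.0432) · e^(0.0792·10/12)
= 104.1568 · e^0.066000 = 104.1568 × 1.068227 = CHF 111.26

CHF 111.26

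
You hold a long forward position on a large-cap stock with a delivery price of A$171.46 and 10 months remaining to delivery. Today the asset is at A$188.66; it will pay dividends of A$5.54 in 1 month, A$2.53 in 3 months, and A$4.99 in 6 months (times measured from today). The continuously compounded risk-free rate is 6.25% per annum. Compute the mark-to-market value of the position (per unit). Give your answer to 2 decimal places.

PV(remaining dividends) I = 5.54·e^(−0.0625·1/12) + 2.53·e^(−0.0625·3/12) + 4.99·e^(−0.0625·6/12) = 12.8385
Current forward F = (S − I)·e^(rT) = (188.66 − 12.8385)·e^(0.0625·10/12) = 175.8215 × 1.053464 = 185.2216
Value (long) = (F − K)·e^(−rT) = (185.2216 − 171.46) × 0.949250 = 13.0632
Value = A$13.06

A$13.06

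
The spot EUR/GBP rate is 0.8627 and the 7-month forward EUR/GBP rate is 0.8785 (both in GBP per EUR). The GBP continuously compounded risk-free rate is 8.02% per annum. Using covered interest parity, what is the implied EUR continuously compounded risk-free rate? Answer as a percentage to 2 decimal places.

4.91%

F = S·e^((r_GBP − r_EUR)T) ⇒ r_EUR = r_GBP − ln(F/S)/T
ln(0.8785/0.8627) = 0.018149; /(7/12) = 0.031113
r_EUR = 0.0802 − 0.031113 = 0.049087
r_EUR = 4.91%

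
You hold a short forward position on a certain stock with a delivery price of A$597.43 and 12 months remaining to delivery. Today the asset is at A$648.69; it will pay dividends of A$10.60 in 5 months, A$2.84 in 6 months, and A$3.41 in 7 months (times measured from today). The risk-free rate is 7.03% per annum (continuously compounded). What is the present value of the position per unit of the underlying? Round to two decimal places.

PV(remaining dividends) I = 10.60·e^(−0.0703·5/12) + 2.84·e^(−0.0703·6/12) + 3.41·e^(−0.0703·7/12) = 16.3089
Current forward F = (S − I)·e^(rT) = (648.69 − 16.3089)·e^(0.0703·12/12) = 632.3811 × 1.072830 = 678.4374
Value (long) = (F − K)·e^(−rT) = (678.4374 − 597.43) × 0.932114 = 75.5081
Short position value = −(long value) = -A$75.51

-A$75.51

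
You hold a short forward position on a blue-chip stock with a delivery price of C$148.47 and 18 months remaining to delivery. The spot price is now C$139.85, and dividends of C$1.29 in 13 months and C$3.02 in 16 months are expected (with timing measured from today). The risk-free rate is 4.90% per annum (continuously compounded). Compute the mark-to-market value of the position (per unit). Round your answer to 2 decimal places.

PV(remaining dividends) I = 1.29·e^(−0.0490·13/12) + 3.02·e^(−0.0490·16/12) = 4.0523
Current forward F = (S − I)·e^(rT) = (139.85 − 4.0523)·e^(0.0490·18/12) = 135.7977 × 1.076269 = 146.1549
Value (long) = (F − K)·e^(−rT) = (146.1549 − 148.47) × 0.929136 = -2.1510
Short position value = −(long value) = C$2.15

C$2.15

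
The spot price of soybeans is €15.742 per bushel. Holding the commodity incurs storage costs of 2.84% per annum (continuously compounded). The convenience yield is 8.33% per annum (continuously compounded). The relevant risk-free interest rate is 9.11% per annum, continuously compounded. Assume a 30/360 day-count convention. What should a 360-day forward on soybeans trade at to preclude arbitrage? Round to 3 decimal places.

Net carry = r + u − y = 0.0911 + 0.0284 − 0.0833 = 0.0362
F = S·e^((r+u−y)T) = 15.742 · e^(0.0362 × 360/360) = 15.742 · e^0.036200
= 15.742 × 1.036863 = €16.322 per bushel

€16.322 per bushel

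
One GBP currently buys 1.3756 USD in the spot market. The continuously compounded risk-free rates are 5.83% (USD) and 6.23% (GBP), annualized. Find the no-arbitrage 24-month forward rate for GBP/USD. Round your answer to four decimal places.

F = S·e^((r_USD − r_GBP)T) = 1.3756 · e^((0.0583 − 0.0623) × 24/12)
= 1.3756 · e^-0.008000 = 1.3756 × 0.992032
F = 1.3646 USD per GBP

1.3646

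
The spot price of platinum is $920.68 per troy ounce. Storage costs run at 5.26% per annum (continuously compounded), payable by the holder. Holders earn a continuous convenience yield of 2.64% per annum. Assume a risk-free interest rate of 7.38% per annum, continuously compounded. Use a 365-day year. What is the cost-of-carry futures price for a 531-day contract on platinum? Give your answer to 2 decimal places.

Net carry = r + u − y = 0.0738 + 0.0526 − 0.0264 = 0.1000
F = S·e^((r+u−y)T) = 920.68 · e^(0.1000 × 531/365) = 920.68 · e^0.145479
= 920.68 × 1.156593 = $1,064.85 per troy ounce

$1,064.85 per troy ounce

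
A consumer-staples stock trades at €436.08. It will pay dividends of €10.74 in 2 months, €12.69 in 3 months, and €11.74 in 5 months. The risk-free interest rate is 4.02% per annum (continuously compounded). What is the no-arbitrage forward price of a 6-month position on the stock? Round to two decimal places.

€409.45

PV(dividends) I = 10.74·e^(−0.0402·2/12) + 12.69·e^(−0.0402·3/12) + 11.74·e^(−0.0402·5/12)
I = 10.6683 + 12.5631 + 11.5450 = 34.7764
F = (S − I)·e^(rT) = (436.08 − 34.7764) · e^(0.0402·6/12)
= 401.3036 · e^0.020100 = 401.3036 × 1.020303 = €409.45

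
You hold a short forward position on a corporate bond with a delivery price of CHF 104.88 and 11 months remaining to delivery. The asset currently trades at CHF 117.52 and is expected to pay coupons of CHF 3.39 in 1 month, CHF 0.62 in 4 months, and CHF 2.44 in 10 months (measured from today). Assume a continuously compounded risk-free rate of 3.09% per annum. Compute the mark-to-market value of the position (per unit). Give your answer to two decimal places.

PV(remaining coupons) I = 3.39·e^(−0.0309·1/12) + 0.62·e^(−0.0309·4/12) + 2.44·e^(−0.0309·10/12) = 6.3729
Current forward F = (S − I)·e^(rT) = (117.52 − 6.3729)·e^(0.0309·11/12) = 111.1471 × 1.028730 = 114.3404
Value (long) = (F − K)·e^(−rT) = (114.3404 − 104.88) × 0.972072 = 9.1962
Short position value = −(long value) = -CHF 9.20

-CHF 9.20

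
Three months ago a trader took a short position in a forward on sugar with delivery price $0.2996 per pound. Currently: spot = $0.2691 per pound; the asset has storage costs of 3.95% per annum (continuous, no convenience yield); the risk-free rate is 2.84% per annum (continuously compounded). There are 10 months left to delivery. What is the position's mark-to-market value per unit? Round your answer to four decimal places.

$0.0145 per pound

Current fair forward for the remaining 10 months: F = S·e^((r + u)·T), (r + u) = 0.0284 + 0.0395 = 0.0679
F = 0.2691 · e^(0.0679 × 10/12) = 0.2691 × 1.058215 = 0.2848
Value of long forward = (F − K)·e^(−rT) = (0.2848 − 0.2996) · e^(−0.0284·10/12)
= -0.0148 × 0.976611 = -0.0145
Short position value = −(long value) = $0.0145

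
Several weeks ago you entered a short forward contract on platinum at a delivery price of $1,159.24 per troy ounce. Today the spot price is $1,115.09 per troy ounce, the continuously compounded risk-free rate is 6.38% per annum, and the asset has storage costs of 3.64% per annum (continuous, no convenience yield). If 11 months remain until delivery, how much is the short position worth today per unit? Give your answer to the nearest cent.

-$59.54 per troy ounce

Current fair forward for the remaining 11 months: F = S·e^((r + u)·T), (r + u) = 0.0638 + 0.0364 = 0.1002
F = 1115.09 · e^(0.1002 × 11/12) = 1115.09 × 1.09620038 = 1222.3621
Value of long forward = (F − K)·e^(−rT) = (1222.3621 − 1159.24) · e^(−0.0638·11/12)
= 63.1221 × 0.94319396 = 59.54
Short position value = −(long value) = -$59.54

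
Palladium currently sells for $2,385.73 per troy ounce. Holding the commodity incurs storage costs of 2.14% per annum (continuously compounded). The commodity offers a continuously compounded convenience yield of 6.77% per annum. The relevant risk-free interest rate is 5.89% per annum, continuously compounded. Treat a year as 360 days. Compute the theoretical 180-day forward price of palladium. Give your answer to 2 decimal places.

Net carry = r + u − y = 0.0589 + 0.0214 − 0.0677 = 0.0126
F = S·e^((r+u−y)T) = 2385.73 · e^(0.0126 × 180/360) = 2385.73 · e^0.00630000
= 2385.73 × 1.00631989 = $2,400.81 per troy ounce

$2,400.81 per troy ounce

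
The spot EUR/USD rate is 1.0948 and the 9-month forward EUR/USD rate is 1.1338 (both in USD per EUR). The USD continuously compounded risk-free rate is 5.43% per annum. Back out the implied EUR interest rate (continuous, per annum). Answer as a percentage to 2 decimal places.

F = S·e^((r_USD − r_EUR)T) ⇒ r_EUR = r_USD − ln(F/S)/T
ln(1.1338/1.0948) = 0.035003; /(9/12) = 0.046671
r_EUR = 0.0543 − 0.046671 = 0.007629
r_EUR = 0.76%

0.76%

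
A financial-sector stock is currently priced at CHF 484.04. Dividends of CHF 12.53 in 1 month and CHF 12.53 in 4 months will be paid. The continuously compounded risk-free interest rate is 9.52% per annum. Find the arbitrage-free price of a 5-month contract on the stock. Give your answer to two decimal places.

PV(dividends) I = 12.53·e^(−0.0952·1/12) + 12.53·e^(−0.0952·4/12)
I = 12.4310 + 12.1386 = 24.5696
F = (S − I)·e^(rT) = (484.04 − 24.5696) · e^(0.0952·5/12)
= 459.4704 · e^0.039667 = 459.4704 × 1.040464 = CHF 478.06

CHF 478.06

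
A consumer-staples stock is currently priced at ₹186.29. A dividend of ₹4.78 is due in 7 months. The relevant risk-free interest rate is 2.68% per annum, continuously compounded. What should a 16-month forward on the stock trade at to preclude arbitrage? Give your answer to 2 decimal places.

₹188.19

PV(dividends) I = 4.78·e^(−0.0268·7/12)
I = 4.7059
F = (S − I)·e^(rT) = (186.29 − 4.7059) · e^(0.0268·16/12)
= 181.5841 · e^0.035733 = 181.5841 × 1.036379 = ₹188.19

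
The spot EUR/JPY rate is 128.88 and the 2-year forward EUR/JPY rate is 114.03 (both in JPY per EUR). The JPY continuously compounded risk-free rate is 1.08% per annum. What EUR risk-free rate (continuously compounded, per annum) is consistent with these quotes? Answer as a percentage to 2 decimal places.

F = S·e^((r_JPY − r_EUR)T) ⇒ r_EUR = r_JPY − ln(F/S)/T
ln(114.03/128.88) = -0.122420; /(2) = -0.061210
r_EUR = 0.0108 + 0.061210 = 0.072010
r_EUR = 7.20%

7.20%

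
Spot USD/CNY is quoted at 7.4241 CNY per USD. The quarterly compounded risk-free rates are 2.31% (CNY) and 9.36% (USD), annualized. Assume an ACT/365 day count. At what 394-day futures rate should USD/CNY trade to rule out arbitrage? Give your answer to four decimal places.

By covered interest parity, F = S · (1+r_CNY/4)^(4T) / (1+r_USD/4)^(4T)
= 7.4241 × 1.025175 / 1.105030 = 7.4241 × 0.927735
F = 6.8876 CNY per USD

6.8876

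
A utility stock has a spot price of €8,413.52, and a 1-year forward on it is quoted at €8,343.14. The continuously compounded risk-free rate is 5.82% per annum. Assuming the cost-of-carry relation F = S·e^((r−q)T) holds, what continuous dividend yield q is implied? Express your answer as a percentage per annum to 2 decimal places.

From F = S·e^((r−q)T): (r − q) = ln(F/S)/T
ln(8343.14/8413.52) = ln(0.991635) = -0.008400
(r − q) = -0.008400 / (1) = -0.008400
q = r − ln(F/S)/T = 0.0582 + 0.008400 = 0.066600
q = 6.66%

6.66%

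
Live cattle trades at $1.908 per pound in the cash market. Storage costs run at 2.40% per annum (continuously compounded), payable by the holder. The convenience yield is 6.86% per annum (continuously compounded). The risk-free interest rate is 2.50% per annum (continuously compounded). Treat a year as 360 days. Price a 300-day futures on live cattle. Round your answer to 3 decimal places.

$1.877 per pound

Net carry = r + u − y = 0.0250 + 0.0240 − 0.0686 = -0.0196
F = S·e^((r+u−y)T) = 1.908 · e^(-0.0196 × 300/360) = 1.908 · e^-0.016333
= 1.908 × 0.983800 = $1.877 per pound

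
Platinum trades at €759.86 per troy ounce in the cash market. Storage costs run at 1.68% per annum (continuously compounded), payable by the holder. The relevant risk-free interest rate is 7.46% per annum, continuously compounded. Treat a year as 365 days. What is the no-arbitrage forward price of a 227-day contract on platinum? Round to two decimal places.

€804.30 per troy ounce

Net carry = r + u − y = 0.0746 + 0.0168 − 0.0000 = 0.0914
F = S·e^((r+u−y)T) = 759.86 · e^(0.0914 × 227/365) = 759.86 · e^0.056843
= 759.86 × 1.058490 = €804.30 per troy ounce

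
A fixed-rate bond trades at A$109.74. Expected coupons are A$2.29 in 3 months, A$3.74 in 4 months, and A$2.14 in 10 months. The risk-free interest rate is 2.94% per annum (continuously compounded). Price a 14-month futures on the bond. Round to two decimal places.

A$105.22

PV(coupons) I = 2.29·e^(−0.0294·3/12) + 3.74·e^(−0.0294·4/12) + 2.14·e^(−0.0294·10/12)
I = 2.2732 + 3.7035 + 2.0882 = 8.0649
F = (S − I)·e^(rT) = (109.74 − 8.0649) · e^(0.0294·14/12)
= 101.6751 · e^0.034300 = 101.6751 × 1.034895 = A$105.22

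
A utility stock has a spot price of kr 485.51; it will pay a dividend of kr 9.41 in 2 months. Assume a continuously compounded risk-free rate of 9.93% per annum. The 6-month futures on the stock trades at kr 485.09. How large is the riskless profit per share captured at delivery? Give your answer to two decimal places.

PV(dividends) I = 9.41·e^(−0.0993·2/12) = 9.2555
Fair futures F* = (S − I)·e^(rT) = (485.51 − 9.2555)·e^0.049650 = 476.2545 × 1.050903 = 500.4973
Market kr 485.09 < fair 500.4973: forward underpriced → reverse cash-and-carry (short the stock, invest proceeds at r, pay the dividends, go long the forward).
Profit at T = |F_mkt − F*| = |485.09 − 500.4973| = kr 15.41 per share

kr 15.41 per share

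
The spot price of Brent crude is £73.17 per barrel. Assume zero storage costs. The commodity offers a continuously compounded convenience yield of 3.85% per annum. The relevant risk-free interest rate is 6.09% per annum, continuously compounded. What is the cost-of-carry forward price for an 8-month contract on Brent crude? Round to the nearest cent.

Net carry = r + u − y = 0.0609 + 0.0000 − 0.0385 = 0.0224
F = S·e^((r+u−y)T) = 73.17 · e^(0.0224 × 8/12) = 73.17 · e^0.014933
= 73.17 × 1.015045 = £74.27 per barrel

£74.27 per barrel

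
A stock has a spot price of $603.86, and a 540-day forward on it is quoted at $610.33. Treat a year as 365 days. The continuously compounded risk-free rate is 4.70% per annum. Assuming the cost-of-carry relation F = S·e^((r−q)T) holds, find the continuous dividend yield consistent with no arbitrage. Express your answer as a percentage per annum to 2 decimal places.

From F = S·e^((r−q)T): (r − q) = ln(F/S)/T
ln(610.33/603.86) = ln(1.010714) = 0.010657
(r − q) = 0.010657 / (540/365) = 0.007203
q = r − ln(F/S)/T = 0.0470 − 0.007203 = 0.039797
q = 3.98%

3.98%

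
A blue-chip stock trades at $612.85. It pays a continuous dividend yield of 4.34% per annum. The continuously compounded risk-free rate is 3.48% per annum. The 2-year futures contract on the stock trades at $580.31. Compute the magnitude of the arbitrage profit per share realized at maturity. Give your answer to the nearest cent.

Fair futures: F* = S·e^(carry·T), with carry = (r − q) = 0.0348 − 0.0434 = -0.0086
F* = 612.85 · e^(-0.0086 × 2) = 612.85 · e^-0.017200 = 612.85 × 0.982947 = $602.3991
Market $580.31 < fair $602.3991: forward underpriced → reverse cash-and-carry (short spot, go long the forward).
At maturity, profit = |F_mkt − F*| = |580.31 − 602.3991| = $22.09 per share

$22.09 per share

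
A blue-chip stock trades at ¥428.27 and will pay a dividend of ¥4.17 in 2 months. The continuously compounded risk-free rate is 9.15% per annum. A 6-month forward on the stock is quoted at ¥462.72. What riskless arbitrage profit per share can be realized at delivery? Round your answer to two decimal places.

PV(dividends) I = 4.17·e^(−0.0915·2/12) = 4.1069
Fair forward F* = (S − I)·e^(rT) = (428.27 − 4.1069)·e^0.045750 = 424.1631 × 1.046813 = 444.0194
Market ¥462.72 > fair 444.0194: forward overpriced → cash-and-carry (borrow at r, buy the stock and collect the dividends, short the forward).
Profit at T = |F_mkt − F*| = |462.72 − 444.0194| = ¥18.70 per share

¥18.70 per share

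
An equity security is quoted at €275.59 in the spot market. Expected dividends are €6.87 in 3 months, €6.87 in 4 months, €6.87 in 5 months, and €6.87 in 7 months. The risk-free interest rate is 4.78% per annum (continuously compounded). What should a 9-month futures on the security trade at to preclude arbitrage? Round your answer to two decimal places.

€257.70

PV(dividends) I = 6.87·e^(−0.0478·3/12) + 6.87·e^(−0.0478·4/12) + 6.87·e^(−0.0478·5/12) + 6.87·e^(−0.0478·7/12)
I = 6.7884 + 6.7614 + 6.7345 + 6.6811 = 26.9654
F = (S − I)·e^(rT) = (275.59 − 26.9654) · e^(0.0478·9/12)
= 248.6246 · e^0.035850 = 248.6246 × 1.036500 = €257.70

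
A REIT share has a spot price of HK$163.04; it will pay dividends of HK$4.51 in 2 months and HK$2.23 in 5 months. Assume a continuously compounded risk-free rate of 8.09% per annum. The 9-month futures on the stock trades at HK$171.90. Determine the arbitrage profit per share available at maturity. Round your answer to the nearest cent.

PV(dividends) I = 4.51·e^(−0.0809·2/12) + 2.23·e^(−0.0809·5/12) = 6.6057
Fair futures F* = (S − I)·e^(rT) = (163.04 − 6.6057)·e^0.060675 = 156.4343 × 1.062554 = 166.2199
Market HK$171.90 > fair 166.2199: forward overpriced → cash-and-carry (borrow at r, buy the stock and collect the dividends, short the forward).
Profit at T = |F_mkt − F*| = |171.90 − 166.2199| = HK$5.68 per share

HK$5.68 per share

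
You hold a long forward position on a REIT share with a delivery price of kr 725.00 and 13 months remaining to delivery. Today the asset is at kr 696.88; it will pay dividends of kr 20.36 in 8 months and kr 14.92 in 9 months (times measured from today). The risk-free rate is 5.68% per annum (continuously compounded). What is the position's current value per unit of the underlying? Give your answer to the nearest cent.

-kr 18.75

PV(remaining dividends) I = 20.36·e^(−0.0568·8/12) + 14.92·e^(−0.0568·9/12) = 33.9012
Current forward F = (S − I)·e^(rT) = (696.88 − 33.9012)·e^(0.0568·13/12) = 662.9788 × 1.063466 = 705.0554
Value (long) = (F − K)·e^(−rT) = (705.0554 − 725.00) × 0.940322 = -18.7543
Value = -kr 18.75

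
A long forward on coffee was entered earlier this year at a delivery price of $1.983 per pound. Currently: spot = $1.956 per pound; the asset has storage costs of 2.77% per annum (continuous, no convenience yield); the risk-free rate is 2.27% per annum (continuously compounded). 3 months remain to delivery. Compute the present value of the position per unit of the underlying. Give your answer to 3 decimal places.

-$0.002 per pound

Current fair forward for the remaining 3 months: F = S·e^((r + u)·T), (r + u) = 0.0227 + 0.0277 = 0.0504
F = 1.956 · e^(0.0504 × 3/12) = 1.956 × 1.012680 = 1.9808
Value of long forward = (F − K)·e^(−rT) = (1.9808 − 1.983) · e^(−0.0227·3/12)
= -0.0022 × 0.994341 = -0.002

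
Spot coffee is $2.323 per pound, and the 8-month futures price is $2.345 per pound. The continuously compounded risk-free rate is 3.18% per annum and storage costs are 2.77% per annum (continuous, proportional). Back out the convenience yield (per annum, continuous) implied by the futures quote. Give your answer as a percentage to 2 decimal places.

F = S·e^((r+u−y)T) ⇒ (r+u−y) = ln(F/S)/T
ln(2.345/2.323) = 0.009426; /T ⇒ 0.014139
y = r + u − ln(F/S)/T = 0.0318 + 0.0277 − 0.014139 = 0.045361
y = 4.54%

4.54%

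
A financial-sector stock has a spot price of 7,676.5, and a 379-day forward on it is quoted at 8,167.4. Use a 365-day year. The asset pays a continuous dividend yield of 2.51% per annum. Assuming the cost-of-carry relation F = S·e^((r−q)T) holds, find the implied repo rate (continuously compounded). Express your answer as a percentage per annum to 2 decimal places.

From F = S·e^((r−q)T): (r − q) = ln(F/S)/T
ln(8167.4/7676.5) = ln(1.063948) = 0.061987
(r − q) = 0.061987 / (379/365) = 0.059697
r = ln(F/S)/T + q = 0.059697 + 0.0251 = 0.084797
r = 8.48%

8.48%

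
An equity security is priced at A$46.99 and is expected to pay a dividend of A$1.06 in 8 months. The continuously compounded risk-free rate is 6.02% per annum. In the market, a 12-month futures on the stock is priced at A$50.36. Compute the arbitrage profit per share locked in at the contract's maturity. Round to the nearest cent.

A$1.54 per share

PV(dividends) I = 1.06·e^(−0.0602·8/12) = 1.0183
Fair futures F* = (S − I)·e^(rT) = (46.99 − 1.0183)·e^0.060200 = 45.9717 × 1.062049 = 48.8242
Market A$50.36 > fair 48.8242: forward overpriced → cash-and-carry (borrow at r, buy the stock and collect the dividends, short the forward).
Profit at T = |F_mkt − F*| = |50.36 − 48.8242| = A$1.54 per share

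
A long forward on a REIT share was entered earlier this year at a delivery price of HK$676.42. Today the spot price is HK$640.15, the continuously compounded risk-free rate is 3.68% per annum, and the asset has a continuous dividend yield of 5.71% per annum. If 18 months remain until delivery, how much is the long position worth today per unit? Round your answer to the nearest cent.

Current fair forward for the remaining 18 months: F = S·e^((r − q)·T), (r − q) = 0.0368 − 0.0571 = -0.0203
F = 640.15 · e^(-0.0203 × 18/12) = 640.15 × 0.970009 = 620.9513
Value of long forward = (F − K)·e^(−rT) = (620.9513 − 676.42) · e^(−0.0368·18/12)
= -55.4687 × 0.946296 = -52.49

-HK$52.49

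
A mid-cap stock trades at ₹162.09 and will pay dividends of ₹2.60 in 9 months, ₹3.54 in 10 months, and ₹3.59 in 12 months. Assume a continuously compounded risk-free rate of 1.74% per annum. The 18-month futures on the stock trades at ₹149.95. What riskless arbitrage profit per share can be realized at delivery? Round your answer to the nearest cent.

₹6.59 per share

PV(dividends) I = 2.60·e^(−0.0174·9/12) + 3.54·e^(−0.0174·10/12) + 3.59·e^(−0.0174·12/12) = 9.5834
Fair futures F* = (S − I)·e^(rT) = (162.09 − 9.5834)·e^0.026100 = 152.5066 × 1.026444 = 156.5395
Market ₹149.95 < fair 156.5395: forward underpriced → reverse cash-and-carry (short the stock, invest proceeds at r, pay the dividends, go long the forward).
Profit at T = |F_mkt − F*| = |149.95 − 156.5395| = ₹6.59 per share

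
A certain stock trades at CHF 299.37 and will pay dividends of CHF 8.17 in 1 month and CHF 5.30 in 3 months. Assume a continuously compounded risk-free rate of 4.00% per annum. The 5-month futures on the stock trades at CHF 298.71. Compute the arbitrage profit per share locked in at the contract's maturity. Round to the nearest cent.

CHF 7.92 per share

PV(dividends) I = 8.17·e^(−0.0400·1/12) + 5.30·e^(−0.0400·3/12) = 13.3901
Fair futures F* = (S − I)·e^(rT) = (299.37 − 13.3901)·e^0.016667 = 285.9799 × 1.016807 = 290.7864
Market CHF 298.71 > fair 290.7864: forward overpriced → cash-and-carry (borrow at r, buy the stock and collect the dividends, short the forward).
Profit at T = |F_mkt − F*| = |298.71 − 290.7864| = CHF 7.92 per share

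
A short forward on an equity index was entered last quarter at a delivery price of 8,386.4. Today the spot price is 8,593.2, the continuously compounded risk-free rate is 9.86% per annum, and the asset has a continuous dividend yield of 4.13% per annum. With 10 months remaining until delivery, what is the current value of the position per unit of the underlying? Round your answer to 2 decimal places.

Current fair forward for the remaining 10 months: F = S·e^((r − q)·T), (r − q) = 0.0986 − 0.0413 = 0.0573
F = 8593.2 · e^(0.0573 × 10/12) = 8593.2 × 1.04890840 = 9013.4797
Value of long forward = (F − K)·e^(−rT) = (9013.4797 − 8386.4) · e^(−0.0986·10/12)
= 627.0797 × 0.92111843 = 577.61
Short position value = −(long value) = -577.61

-577.61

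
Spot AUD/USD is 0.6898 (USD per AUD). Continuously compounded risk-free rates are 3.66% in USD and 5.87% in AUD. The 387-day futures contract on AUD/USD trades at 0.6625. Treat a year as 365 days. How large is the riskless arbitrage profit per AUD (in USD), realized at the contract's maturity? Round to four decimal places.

Fair futures: F* = S·e^(carry·T), with carry = (r_USD − r_AUD) = 0.0366 − 0.0587 = -0.0221
F* = 0.6898 · e^(-0.0221 × 387/365) = 0.6898 · e^-0.023432 = 0.6898 × 0.976840 = 0.6738
Market 0.6625 < fair 0.6738: forward underpriced → reverse cash-and-carry (short spot, go long the forward).
At maturity, profit = |F_mkt − F*| = |0.6625 − 0.6738| = 0.0113 per AUD (in USD)

0.0113 per AUD (in USD)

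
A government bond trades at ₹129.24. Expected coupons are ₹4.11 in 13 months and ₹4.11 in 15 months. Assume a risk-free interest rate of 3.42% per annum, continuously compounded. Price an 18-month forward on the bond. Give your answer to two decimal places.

PV(coupons) I = 4.11·e^(−0.0342·13/12) + 4.11·e^(−0.0342·15/12)
I = 3.9605 + 3.9380 = 7.8985
F = (S − I)·e^(rT) = (129.24 − 7.8985) · e^(0.0342·18/12)
= 121.3415 · e^0.051300 = 121.3415 × 1.052639 = ₹127.73

₹127.73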